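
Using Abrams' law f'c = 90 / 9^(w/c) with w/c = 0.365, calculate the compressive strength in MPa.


f'c = 90 / 9^0.365
= 90 / 2.23
= 40.36 MPa

40.36


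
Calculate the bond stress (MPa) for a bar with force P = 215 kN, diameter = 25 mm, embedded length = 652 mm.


u = P / (pi * db * ld)
= 215 * 1000 / (pi * 25 * 652)
= 4.199 MPa

4.199


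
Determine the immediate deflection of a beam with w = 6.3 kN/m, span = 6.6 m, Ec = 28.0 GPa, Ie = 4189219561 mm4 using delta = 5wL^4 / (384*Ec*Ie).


Convert: L = 6.6 m = 6600 mm, Ec = 28.0 GPa = 28000 MPa
delta = 5 * 6.3 * 6600^4 / (384 * 28000 * 4189219561)
= 1.33 mm

1.33


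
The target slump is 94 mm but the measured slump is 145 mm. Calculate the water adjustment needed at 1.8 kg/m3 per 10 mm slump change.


Difference = 94 - 145 = -51 mm
Water adjustment = -51 * 1.8 / 10 = -9.2 kg/m3

-9.2


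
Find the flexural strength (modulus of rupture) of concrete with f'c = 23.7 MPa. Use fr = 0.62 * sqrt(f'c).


fr = 0.62 * sqrt(23.7)
= 3.018 MPa

3.018


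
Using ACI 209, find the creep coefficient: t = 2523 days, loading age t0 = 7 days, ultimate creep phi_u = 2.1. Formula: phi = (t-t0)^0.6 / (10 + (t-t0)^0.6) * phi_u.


dt = 2523 - 7 = 2516
phi = 2516^0.6 / (10 + 2516^0.6) * 2.1
= 1.925

1.925


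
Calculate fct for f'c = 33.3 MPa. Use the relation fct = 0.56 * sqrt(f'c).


fct = 0.56 * sqrt(33.3)
= 0.56 * 5.771
= 3.232 MPa

3.232


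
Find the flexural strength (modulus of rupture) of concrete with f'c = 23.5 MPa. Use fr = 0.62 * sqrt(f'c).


fr = 0.62 * sqrt(23.5)
= 3.006 MPa

3.006


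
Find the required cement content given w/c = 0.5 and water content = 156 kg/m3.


Cement = water / (w/c)
= 156 / 0.5
= 312.0 kg/m3

312.0


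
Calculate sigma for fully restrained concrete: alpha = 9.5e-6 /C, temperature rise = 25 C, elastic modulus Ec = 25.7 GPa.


sigma = alpha * dT * Ec
= 9.5e-6 * 25 * 25.7 * 1000
= 6.104 MPa

6.104


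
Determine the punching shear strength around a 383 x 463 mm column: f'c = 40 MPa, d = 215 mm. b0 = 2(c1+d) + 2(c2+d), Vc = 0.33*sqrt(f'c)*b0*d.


b0 = 2*(383 + 215) + 2*(463 + 215) = 2552 mm
Vc = 0.33 * sqrt(40) * 2552 * 215 / 1000
= 1145.15 kN

1145.15


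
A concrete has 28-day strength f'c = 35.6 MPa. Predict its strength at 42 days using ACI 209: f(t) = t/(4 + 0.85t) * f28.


f(42) = 42 / (4 + 0.85 * 42) * 35.6
= 42 / 39.7 * 35.6
= 37.66 MPa

37.66


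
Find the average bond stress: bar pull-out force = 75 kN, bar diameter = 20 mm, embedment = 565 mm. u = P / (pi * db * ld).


u = P / (pi * db * ld)
= 75 * 1000 / (pi * 20 * 565)
= 2.113 MPa

2.113


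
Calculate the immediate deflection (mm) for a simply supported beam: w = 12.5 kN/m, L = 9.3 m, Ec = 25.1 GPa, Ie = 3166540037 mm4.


Convert: L = 9.3 m = 9300 mm, Ec = 25.1 GPa = 25100 MPa
delta = 5 * 12.5 * 9300^4 / (384 * 25100 * 3166540037)
= 15.32 mm

15.32


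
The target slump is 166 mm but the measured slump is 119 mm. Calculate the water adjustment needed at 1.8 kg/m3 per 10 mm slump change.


Difference = 166 - 119 = 47 mm
Water adjustment = 47 * 1.8 / 10 = 8.5 kg/m3

8.5


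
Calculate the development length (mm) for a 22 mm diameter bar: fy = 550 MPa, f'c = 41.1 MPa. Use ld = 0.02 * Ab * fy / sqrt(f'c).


Ab = pi * 22^2 / 4 = 380.133 mm2
ld = 0.02 * 380.133 * 550 / sqrt(41.1)
= 652.2 mm

652.2


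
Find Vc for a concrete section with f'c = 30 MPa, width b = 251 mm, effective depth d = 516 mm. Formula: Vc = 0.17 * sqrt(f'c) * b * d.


Vc = 0.17 * sqrt(30) * 251 * 516 / 1000
= 120.6 kN

120.6


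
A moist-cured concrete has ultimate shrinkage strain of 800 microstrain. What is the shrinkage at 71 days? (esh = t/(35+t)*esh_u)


esh(71) = 71 / (35 + 71) * 800
= 71 / 106 * 800
= 535.8 microstrain

535.8


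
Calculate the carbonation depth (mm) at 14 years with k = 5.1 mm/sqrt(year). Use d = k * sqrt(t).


depth = k * sqrt(t)
= 5.1 * sqrt(14)
= 19.08 mm

19.08


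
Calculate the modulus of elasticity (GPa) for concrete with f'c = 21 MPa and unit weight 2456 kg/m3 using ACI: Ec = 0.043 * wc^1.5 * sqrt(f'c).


Ec = 0.043 * 2456^1.5 * sqrt(21) / 1000
= 23.98 GPa

23.98


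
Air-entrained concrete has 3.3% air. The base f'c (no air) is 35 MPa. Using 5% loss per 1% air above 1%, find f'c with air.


Strength loss = (3.3 - 1) * 5 = 11.5%
f'c = 35 * (1 - 11.5/100)
= 30.98 MPa

30.98


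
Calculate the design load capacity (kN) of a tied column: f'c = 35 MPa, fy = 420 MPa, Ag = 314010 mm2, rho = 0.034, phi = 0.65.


Ast = rho * Ag = 0.034 * 314010 = 10676.34 mm2
phi*Pn = 0.65 * 0.80 * (0.85 * 35 * (314010 - 10676.34) + 420 * 10676.34) / 1000
= 7024.28 kN

7024.28


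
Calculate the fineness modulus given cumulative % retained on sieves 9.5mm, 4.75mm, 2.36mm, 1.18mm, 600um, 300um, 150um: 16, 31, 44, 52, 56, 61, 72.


FM = sum(cumulative % retained) / 100
= 332 / 100
= 3.32

3.32


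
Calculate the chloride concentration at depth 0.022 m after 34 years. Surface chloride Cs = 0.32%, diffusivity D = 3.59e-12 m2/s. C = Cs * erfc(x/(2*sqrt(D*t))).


t_seconds = 34 * 365.25 * 24 * 3600 = 1072958400.0 s
arg = 0.022 / (2 * sqrt(3.59e-12 * 1072958400.0))
= 0.1772
erfc(0.1772) = 0.8021
C = 0.32 * 0.8021 = 0.2567%

0.2567


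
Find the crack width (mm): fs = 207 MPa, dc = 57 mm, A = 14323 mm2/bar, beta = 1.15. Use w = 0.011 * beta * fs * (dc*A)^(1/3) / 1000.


w = 0.011 * beta * fs * (dc * A)^(1/3) / 1000
= 0.011 * 1.15 * 207 * (57 * 14323)^(1/3) / 1000
= 0.245 mm

0.245


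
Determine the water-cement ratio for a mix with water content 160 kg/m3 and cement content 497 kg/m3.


w/c = water / cement
w/c = 160 / 497 = 0.322

0.322


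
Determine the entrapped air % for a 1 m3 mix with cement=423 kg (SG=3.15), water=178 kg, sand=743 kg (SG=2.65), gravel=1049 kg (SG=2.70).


Vol cement = 423 / (3.15 * 1000) = 0.134286 m3
Vol water = 178 / 1000 = 0.178 m3
Vol sand = 743 / (2.65 * 1000) = 0.280377 m3
Vol gravel = 1049 / (2.70 * 1000) = 0.388519 m3
Total solid + water volume = 0.981182 m3
Air = (1 - 0.981182) * 100 = 1.88%

1.88


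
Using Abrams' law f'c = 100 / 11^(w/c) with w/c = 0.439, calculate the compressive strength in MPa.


f'c = 100 / 11^0.439
= 100 / 2.865
= 34.9 MPa

34.9


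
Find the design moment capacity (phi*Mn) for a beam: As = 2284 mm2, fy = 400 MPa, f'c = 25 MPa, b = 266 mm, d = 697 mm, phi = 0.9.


a = As * fy / (0.85 * f'c * b)
= 2284 * 400 / (0.85 * 25 * 266)
= 161.6276 mm
Mn = As * fy * (d - a/2) / 10^6
= 562.9477 kN-m
phi*Mn = 0.9 * 562.9477 = 506.65 kN-m

506.65


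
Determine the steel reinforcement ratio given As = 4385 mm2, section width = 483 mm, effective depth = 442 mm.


rho = As / (b * d)
= 4385 / (483 * 442)
= 0.0205

0.0205


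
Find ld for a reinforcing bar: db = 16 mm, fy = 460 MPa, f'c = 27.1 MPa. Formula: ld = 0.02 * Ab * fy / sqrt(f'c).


Ab = pi * 16^2 / 4 = 201.062 mm2
ld = 0.02 * 201.062 * 460 / sqrt(27.1)
= 355.3 mm

355.3


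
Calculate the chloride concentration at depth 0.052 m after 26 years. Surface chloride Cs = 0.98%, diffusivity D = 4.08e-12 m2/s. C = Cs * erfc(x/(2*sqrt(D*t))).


t_seconds = 26 * 365.25 * 24 * 3600 = 820497600.0 s
arg = 0.052 / (2 * sqrt(4.08e-12 * 820497600.0))
= 0.4494
erfc(0.4494) = 0.5251
C = 0.98 * 0.5251 = 0.5146%

0.5146


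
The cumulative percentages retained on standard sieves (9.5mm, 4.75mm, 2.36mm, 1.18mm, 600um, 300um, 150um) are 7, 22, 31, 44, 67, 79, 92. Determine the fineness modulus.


FM = sum(cumulative % retained) / 100
= 342 / 100
= 3.42

3.42


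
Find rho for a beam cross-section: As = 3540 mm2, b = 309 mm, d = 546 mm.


rho = As / (b * d)
= 3540 / (309 * 546)
= 0.021

0.021


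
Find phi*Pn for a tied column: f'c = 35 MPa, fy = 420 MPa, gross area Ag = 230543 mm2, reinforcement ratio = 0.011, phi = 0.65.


Ast = rho * Ag = 0.011 * 230543 = 2535.973 mm2
phi*Pn = 0.65 * 0.80 * (0.85 * 35 * (230543 - 2535.973) + 420 * 2535.973) / 1000
= 4081.13 kN

4081.13


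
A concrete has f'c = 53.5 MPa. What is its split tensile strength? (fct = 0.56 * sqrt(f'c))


fct = 0.56 * sqrt(53.5)
= 0.56 * 7.314
= 4.096 MPa

4.096


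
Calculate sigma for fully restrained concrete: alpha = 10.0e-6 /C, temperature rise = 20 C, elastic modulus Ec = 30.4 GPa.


sigma = alpha * dT * Ec
= 10.0e-6 * 20 * 30.4 * 1000
= 6.08 MPa

6.08


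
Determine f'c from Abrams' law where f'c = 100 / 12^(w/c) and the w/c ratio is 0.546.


f'c = 100 / 12^0.546
= 100 / 3.884
= 25.75 MPa

25.75


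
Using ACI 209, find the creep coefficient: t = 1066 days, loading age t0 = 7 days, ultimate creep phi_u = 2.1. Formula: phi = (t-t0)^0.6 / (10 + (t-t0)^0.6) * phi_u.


dt = 1066 - 7 = 1059
phi = 1059^0.6 / (10 + 1059^0.6) * 2.1
= 1.821

1.821


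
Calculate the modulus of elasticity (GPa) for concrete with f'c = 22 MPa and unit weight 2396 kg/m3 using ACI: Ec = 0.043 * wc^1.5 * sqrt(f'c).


Ec = 0.043 * 2396^1.5 * sqrt(22) / 1000
= 23.65 GPa

23.65


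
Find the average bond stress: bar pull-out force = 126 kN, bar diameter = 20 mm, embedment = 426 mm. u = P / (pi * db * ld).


u = P / (pi * db * ld)
= 126 * 1000 / (pi * 20 * 426)
= 4.707 MPa

4.707


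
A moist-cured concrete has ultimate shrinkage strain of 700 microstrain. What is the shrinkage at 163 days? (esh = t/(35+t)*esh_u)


esh(163) = 163 / (35 + 163) * 700
= 163 / 198 * 700
= 576.3 microstrain

576.3


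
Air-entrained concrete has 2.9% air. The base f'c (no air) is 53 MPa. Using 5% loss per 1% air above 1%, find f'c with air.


Strength loss = (2.9 - 1) * 5 = 9.5%
f'c = 53 * (1 - 9.5/100)
= 47.97 MPa

47.97


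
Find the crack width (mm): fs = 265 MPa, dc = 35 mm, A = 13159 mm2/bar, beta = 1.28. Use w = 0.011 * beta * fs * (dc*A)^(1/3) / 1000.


w = 0.011 * beta * fs * (dc * A)^(1/3) / 1000
= 0.011 * 1.28 * 265 * (35 * 13159)^(1/3) / 1000
= 0.288 mm

0.288


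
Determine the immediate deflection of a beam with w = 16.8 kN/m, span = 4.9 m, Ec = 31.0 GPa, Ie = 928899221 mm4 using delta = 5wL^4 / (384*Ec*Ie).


Convert: L = 4.9 m = 4900 mm, Ec = 31.0 GPa = 31000 MPa
delta = 5 * 16.8 * 4900^4 / (384 * 31000 * 928899221)
= 4.38 mm

4.38


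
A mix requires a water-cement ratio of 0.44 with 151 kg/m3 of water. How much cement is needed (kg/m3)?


Cement = water / (w/c)
= 151 / 0.44
= 343.2 kg/m3

343.2


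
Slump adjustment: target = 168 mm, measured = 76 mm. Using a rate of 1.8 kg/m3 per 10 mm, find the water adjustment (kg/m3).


Difference = 168 - 76 = 92 mm
Water adjustment = 92 * 1.8 / 10 = 16.6 kg/m3

16.6


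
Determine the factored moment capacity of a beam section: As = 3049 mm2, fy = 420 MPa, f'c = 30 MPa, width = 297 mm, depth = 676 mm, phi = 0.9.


a = As * fy / (0.85 * f'c * b)
= 3049 * 420 / (0.85 * 30 * 297)
= 169.0869 mm
Mn = As * fy * (d - a/2) / 10^6
= 757.4074 kN-m
phi*Mn = 0.9 * 757.4074 = 681.67 kN-m

681.67


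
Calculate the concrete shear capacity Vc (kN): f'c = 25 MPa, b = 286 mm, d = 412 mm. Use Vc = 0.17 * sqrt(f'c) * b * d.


Vc = 0.17 * sqrt(25) * 286 * 412 / 1000
= 100.16 kN

100.16


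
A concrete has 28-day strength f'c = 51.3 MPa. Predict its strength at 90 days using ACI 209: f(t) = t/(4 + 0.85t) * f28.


f(90) = 90 / (4 + 0.85 * 90) * 51.3
= 90 / 80.5 * 51.3
= 57.35 MPa

57.35


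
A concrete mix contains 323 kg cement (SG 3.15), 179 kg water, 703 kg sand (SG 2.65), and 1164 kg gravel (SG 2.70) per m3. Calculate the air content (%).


Vol cement = 323 / (3.15 * 1000) = 0.10254 m3
Vol water = 179 / 1000 = 0.179 m3
Vol sand = 703 / (2.65 * 1000) = 0.265283 m3
Vol gravel = 1164 / (2.70 * 1000) = 0.431111 m3
Total solid + water volume = 0.977934 m3
Air = (1 - 0.977934) * 100 = 2.21%

2.21


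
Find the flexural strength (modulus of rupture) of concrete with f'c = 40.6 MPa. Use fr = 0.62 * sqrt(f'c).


fr = 0.62 * sqrt(40.6)
= 3.951 MPa

3.951


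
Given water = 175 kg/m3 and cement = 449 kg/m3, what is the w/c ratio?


w/c = water / cement
w/c = 175 / 449 = 0.39

0.39


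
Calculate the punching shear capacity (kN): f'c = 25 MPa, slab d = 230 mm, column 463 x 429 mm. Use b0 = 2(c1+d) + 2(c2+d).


b0 = 2*(463 + 230) + 2*(429 + 230) = 2704 mm
Vc = 0.33 * sqrt(25) * 2704 * 230 / 1000
= 1026.17 kN

1026.17


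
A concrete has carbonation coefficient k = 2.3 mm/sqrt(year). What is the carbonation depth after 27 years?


depth = k * sqrt(t)
= 2.3 * sqrt(27)
= 11.95 mm

11.95


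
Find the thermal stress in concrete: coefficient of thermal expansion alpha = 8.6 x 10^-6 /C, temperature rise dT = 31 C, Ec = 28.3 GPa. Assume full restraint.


sigma = alpha * dT * Ec
= 8.6e-6 * 31 * 28.3 * 1000
= 7.545 MPa

7.545


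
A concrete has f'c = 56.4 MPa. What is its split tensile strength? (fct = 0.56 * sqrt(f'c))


fct = 0.56 * sqrt(56.4)
= 0.56 * 7.51
= 4.206 MPa

4.206


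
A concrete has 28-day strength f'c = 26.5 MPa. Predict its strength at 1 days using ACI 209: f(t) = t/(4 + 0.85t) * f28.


f(1) = 1 / (4 + 0.85 * 1) * 26.5
= 1 / 4.85 * 26.5
= 5.46 MPa

5.46


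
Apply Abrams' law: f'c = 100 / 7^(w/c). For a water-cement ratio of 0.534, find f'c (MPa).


f'c = 100 / 7^0.534
= 100 / 2.827
= 35.38 MPa

35.38


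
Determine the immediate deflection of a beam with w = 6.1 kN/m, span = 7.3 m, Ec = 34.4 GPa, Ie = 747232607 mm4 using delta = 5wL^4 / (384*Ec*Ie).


Convert: L = 7.3 m = 7300 mm, Ec = 34.4 GPa = 34400 MPa
delta = 5 * 6.1 * 7300^4 / (384 * 34400 * 747232607)
= 8.77 mm

8.77


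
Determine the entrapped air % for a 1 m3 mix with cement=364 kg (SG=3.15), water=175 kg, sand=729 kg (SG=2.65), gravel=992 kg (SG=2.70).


Vol cement = 364 / (3.15 * 1000) = 0.115556 m3
Vol water = 175 / 1000 = 0.175 m3
Vol sand = 729 / (2.65 * 1000) = 0.275094 m3
Vol gravel = 992 / (2.70 * 1000) = 0.367407 m3
Total solid + water volume = 0.933057 m3
Air = (1 - 0.933057) * 100 = 6.69%

6.69


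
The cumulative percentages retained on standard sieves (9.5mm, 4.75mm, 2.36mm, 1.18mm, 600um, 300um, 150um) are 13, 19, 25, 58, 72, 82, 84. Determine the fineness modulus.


FM = sum(cumulative % retained) / 100
= 353 / 100
= 3.53

3.53


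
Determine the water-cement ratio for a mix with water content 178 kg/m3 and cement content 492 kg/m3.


w/c = water / cement
w/c = 178 / 492 = 0.362

0.362


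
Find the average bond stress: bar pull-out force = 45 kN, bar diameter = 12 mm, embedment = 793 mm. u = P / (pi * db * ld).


u = P / (pi * db * ld)
= 45 * 1000 / (pi * 12 * 793)
= 1.505 MPa

1.505


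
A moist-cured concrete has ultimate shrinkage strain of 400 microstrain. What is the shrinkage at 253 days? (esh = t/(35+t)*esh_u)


esh(253) = 253 / (35 + 253) * 400
= 253 / 288 * 400
= 351.4 microstrain

351.4


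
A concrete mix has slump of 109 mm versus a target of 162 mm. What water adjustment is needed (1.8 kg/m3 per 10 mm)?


Difference = 162 - 109 = 53 mm
Water adjustment = 53 * 1.8 / 10 = 9.5 kg/m3

9.5


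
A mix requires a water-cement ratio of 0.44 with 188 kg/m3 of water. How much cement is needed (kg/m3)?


Cement = water / (w/c)
= 188 / 0.44
= 427.3 kg/m3

427.3


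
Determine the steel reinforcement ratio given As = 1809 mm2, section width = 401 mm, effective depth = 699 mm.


rho = As / (b * d)
= 1809 / (401 * 699)
= 0.0065

0.0065


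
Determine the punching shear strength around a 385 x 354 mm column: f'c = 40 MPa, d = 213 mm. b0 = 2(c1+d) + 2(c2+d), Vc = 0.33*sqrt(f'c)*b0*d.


b0 = 2*(385 + 213) + 2*(354 + 213) = 2330 mm
Vc = 0.33 * sqrt(40) * 2330 * 213 / 1000
= 1035.81 kN

1035.81


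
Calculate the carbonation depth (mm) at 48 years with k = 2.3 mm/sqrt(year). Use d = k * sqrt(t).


depth = k * sqrt(t)
= 2.3 * sqrt(48)
= 15.93 mm

15.93


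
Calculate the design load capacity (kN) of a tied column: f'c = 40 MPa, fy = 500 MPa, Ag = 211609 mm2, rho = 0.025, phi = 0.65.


Ast = rho * Ag = 0.025 * 211609 = 5290.225 mm2
phi*Pn = 0.65 * 0.80 * (0.85 * 40 * (211609 - 5290.225) + 500 * 5290.225) / 1000
= 5023.17 kN

5023.17


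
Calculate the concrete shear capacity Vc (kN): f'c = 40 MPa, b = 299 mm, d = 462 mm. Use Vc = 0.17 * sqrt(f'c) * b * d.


Vc = 0.17 * sqrt(40) * 299 * 462 / 1000
= 148.52 kN

148.52


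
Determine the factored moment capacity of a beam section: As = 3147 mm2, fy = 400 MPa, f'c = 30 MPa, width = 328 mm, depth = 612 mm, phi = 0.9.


a = As * fy / (0.85 * f'c * b)
= 3147 * 400 / (0.85 * 30 * 328)
= 150.5022 mm
Mn = As * fy * (d - a/2) / 10^6
= 675.6595 kN-m
phi*Mn = 0.9 * 675.6595 = 608.09 kN-m

608.09


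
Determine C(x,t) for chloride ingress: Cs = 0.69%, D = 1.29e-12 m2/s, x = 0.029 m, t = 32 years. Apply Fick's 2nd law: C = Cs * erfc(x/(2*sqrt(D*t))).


t_seconds = 32 * 365.25 * 24 * 3600 = 1009843200.0 s
arg = 0.029 / (2 * sqrt(1.29e-12 * 1009843200.0))
= 0.4017
erfc(0.4017) = 0.5699
C = 0.69 * 0.5699 = 0.3933%

0.3933


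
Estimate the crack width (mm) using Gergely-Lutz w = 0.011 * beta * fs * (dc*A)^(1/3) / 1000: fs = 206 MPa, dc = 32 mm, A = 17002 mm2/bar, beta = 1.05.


w = 0.011 * beta * fs * (dc * A)^(1/3) / 1000
= 0.011 * 1.05 * 206 * (32 * 17002)^(1/3) / 1000
= 0.194 mm

0.194


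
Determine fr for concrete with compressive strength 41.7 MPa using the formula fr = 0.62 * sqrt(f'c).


fr = 0.62 * sqrt(41.7)
= 4.004 MPa

4.004


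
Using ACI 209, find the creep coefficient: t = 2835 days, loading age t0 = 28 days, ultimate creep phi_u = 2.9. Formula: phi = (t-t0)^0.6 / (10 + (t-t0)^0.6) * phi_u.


dt = 2835 - 28 = 2807
phi = 2807^0.6 / (10 + 2807^0.6) * 2.9
= 2.672

2.672


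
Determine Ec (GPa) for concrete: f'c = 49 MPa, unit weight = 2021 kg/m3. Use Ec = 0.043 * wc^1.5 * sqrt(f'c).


Ec = 0.043 * 2021^1.5 * sqrt(49) / 1000
= 27.35 GPa

27.35


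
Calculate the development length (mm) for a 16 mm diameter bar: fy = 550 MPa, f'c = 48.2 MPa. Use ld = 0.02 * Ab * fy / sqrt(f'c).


Ab = pi * 16^2 / 4 = 201.062 mm2
ld = 0.02 * 201.062 * 550 / sqrt(48.2)
= 318.6 mm

318.6


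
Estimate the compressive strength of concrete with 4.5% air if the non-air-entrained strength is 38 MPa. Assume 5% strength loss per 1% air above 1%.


Strength loss = (4.5 - 1) * 5 = 17.5%
f'c = 38 * (1 - 17.5/100)
= 31.35 MPa

31.35


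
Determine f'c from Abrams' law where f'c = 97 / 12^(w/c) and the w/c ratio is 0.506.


f'c = 97 / 12^0.506
= 97 / 3.516
= 27.59 MPa

27.59


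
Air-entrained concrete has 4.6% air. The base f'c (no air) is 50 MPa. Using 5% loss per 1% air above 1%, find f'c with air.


Strength loss = (4.6 - 1) * 5 = 18.0%
f'c = 50 * (1 - 18.0/100)
= 41.0 MPa

41.0


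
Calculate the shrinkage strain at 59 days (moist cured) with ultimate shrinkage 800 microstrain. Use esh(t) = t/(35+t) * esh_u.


esh(59) = 59 / (35 + 59) * 800
= 59 / 94 * 800
= 502.1 microstrain

502.1


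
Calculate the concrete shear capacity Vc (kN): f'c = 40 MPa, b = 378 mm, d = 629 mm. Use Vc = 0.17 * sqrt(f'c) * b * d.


Vc = 0.17 * sqrt(40) * 378 * 629 / 1000
= 255.64 kN

255.64


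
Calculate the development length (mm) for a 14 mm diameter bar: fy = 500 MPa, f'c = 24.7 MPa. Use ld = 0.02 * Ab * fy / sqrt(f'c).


Ab = pi * 14^2 / 4 = 153.938 mm2
ld = 0.02 * 153.938 * 500 / sqrt(24.7)
= 309.7 mm

309.7


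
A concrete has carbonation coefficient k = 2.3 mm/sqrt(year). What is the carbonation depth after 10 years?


depth = k * sqrt(t)
= 2.3 * sqrt(10)
= 7.27 mm

7.27


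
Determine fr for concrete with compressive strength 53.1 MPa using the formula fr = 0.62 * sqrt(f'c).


fr = 0.62 * sqrt(53.1)
= 4.518 MPa

4.518


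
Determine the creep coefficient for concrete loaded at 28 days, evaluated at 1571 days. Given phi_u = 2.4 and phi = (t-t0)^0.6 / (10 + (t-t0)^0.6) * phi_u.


dt = 1571 - 28 = 1543
phi = 1543^0.6 / (10 + 1543^0.6) * 2.4
= 2.139

2.139


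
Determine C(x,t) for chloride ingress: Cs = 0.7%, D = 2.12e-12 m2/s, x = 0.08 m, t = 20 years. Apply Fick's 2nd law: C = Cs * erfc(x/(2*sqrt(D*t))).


t_seconds = 20 * 365.25 * 24 * 3600 = 631152000.0 s
arg = 0.08 / (2 * sqrt(2.12e-12 * 631152000.0))
= 1.0935
erfc(1.0935) = 0.122
C = 0.7 * 0.122 = 0.0854%

0.0854


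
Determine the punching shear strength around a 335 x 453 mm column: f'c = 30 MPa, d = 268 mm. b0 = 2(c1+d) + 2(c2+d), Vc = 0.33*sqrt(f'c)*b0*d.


b0 = 2*(335 + 268) + 2*(453 + 268) = 2648 mm
Vc = 0.33 * sqrt(30) * 2648 * 268 / 1000
= 1282.71 kN

1282.71


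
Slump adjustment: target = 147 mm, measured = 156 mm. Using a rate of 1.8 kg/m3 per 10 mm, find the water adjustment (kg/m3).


Difference = 147 - 156 = -9 mm
Water adjustment = -9 * 1.8 / 10 = -1.6 kg/m3

-1.6


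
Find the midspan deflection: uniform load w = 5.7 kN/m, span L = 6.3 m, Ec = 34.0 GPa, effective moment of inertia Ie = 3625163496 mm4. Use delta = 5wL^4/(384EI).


Convert: L = 6.3 m = 6300 mm, Ec = 34.0 GPa = 34000 MPa
delta = 5 * 5.7 * 6300^4 / (384 * 34000 * 3625163496)
= 0.95 mm

0.95


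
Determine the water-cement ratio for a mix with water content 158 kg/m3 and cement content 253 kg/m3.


w/c = water / cement
w/c = 158 / 253 = 0.625

0.625


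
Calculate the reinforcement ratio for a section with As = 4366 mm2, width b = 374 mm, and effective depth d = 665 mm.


rho = As / (b * d)
= 4366 / (374 * 665)
= 0.0176

0.0176


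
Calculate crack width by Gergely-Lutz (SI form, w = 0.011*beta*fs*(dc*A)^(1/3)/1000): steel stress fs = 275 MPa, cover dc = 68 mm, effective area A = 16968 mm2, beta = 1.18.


w = 0.011 * beta * fs * (dc * A)^(1/3) / 1000
= 0.011 * 1.18 * 275 * (68 * 16968)^(1/3) / 1000
= 0.374 mm

0.374


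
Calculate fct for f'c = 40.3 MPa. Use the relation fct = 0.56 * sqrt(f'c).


fct = 0.56 * sqrt(40.3)
= 0.56 * 6.348
= 3.555 MPa

3.555


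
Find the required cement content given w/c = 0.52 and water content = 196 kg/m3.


Cement = water / (w/c)
= 196 / 0.52
= 376.9 kg/m3

376.9


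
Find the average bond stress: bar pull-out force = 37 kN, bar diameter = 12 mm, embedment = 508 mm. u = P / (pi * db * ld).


u = P / (pi * db * ld)
= 37 * 1000 / (pi * 12 * 508)
= 1.932 MPa

1.932


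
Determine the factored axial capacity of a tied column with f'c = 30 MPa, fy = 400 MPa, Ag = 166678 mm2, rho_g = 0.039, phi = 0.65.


Ast = rho * Ag = 0.039 * 166678 = 6500.442 mm2
phi*Pn = 0.65 * 0.80 * (0.85 * 30 * (166678 - 6500.442) + 400 * 6500.442) / 1000
= 3476.05 kN

3476.05


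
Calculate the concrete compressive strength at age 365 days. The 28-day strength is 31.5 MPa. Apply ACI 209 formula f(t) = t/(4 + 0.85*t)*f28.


f(365) = 365 / (4 + 0.85 * 365) * 31.5
= 365 / 314.25 * 31.5
= 36.59 MPa

36.59


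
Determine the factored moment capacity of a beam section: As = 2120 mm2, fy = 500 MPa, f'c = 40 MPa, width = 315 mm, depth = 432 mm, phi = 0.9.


a = As * fy / (0.85 * f'c * b)
= 2120 * 500 / (0.85 * 40 * 315)
= 98.9729 mm
Mn = As * fy * (d - a/2) / 10^6
= 405.4644 kN-m
phi*Mn = 0.9 * 405.4644 = 364.92 kN-m

364.92


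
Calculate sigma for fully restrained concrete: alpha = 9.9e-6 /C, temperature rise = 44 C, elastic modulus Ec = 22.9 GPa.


sigma = alpha * dT * Ec
= 9.9e-6 * 44 * 22.9 * 1000
= 9.975 MPa

9.975


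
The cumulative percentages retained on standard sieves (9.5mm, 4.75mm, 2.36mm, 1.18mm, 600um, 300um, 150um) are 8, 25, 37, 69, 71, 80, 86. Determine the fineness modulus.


FM = sum(cumulative % retained) / 100
= 376 / 100
= 3.76

3.76


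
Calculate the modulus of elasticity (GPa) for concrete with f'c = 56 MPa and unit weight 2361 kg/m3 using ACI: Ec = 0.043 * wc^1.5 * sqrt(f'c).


Ec = 0.043 * 2361^1.5 * sqrt(56) / 1000
= 36.92 GPa

36.92


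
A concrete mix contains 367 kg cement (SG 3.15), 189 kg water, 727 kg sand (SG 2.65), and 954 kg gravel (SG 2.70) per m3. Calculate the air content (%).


Vol cement = 367 / (3.15 * 1000) = 0.116508 m3
Vol water = 189 / 1000 = 0.189 m3
Vol sand = 727 / (2.65 * 1000) = 0.27434 m3
Vol gravel = 954 / (2.70 * 1000) = 0.353333 m3
Total solid + water volume = 0.933181 m3
Air = (1 - 0.933181) * 100 = 6.68%

6.68


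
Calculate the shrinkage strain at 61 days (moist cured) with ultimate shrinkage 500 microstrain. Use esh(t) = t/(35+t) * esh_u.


esh(61) = 61 / (35 + 61) * 500
= 61 / 96 * 500
= 317.7 microstrain

317.7


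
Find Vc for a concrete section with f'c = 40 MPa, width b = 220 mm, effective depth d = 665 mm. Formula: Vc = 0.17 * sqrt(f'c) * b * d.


Vc = 0.17 * sqrt(40) * 220 * 665 / 1000
= 157.3 kN

157.3


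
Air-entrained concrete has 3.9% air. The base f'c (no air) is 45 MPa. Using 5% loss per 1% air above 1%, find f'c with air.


Strength loss = (3.9 - 1) * 5 = 14.5%
f'c = 45 * (1 - 14.5/100)
= 38.48 MPa

38.48


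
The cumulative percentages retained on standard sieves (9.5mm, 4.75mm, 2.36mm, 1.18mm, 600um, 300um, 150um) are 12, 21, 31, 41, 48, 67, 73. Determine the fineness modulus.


FM = sum(cumulative % retained) / 100
= 293 / 100
= 2.93

2.93


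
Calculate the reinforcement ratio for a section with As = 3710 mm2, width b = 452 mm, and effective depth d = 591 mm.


rho = As / (b * d)
= 3710 / (452 * 591)
= 0.0139

0.0139


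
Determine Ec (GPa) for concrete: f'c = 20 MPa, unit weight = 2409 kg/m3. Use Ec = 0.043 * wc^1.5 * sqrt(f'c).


Ec = 0.043 * 2409^1.5 * sqrt(20) / 1000
= 22.74 GPa

22.74


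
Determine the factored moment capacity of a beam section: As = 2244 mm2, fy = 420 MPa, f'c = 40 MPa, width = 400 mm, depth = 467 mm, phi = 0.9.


a = As * fy / (0.85 * f'c * b)
= 2244 * 420 / (0.85 * 40 * 400)
= 69.3 mm
Mn = As * fy * (d - a/2) / 10^6
= 407.4812 kN-m
phi*Mn = 0.9 * 407.4812 = 366.73 kN-m

366.73


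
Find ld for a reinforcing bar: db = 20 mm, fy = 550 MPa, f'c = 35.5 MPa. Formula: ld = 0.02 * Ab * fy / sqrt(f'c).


Ab = pi * 20^2 / 4 = 314.159 mm2
ld = 0.02 * 314.159 * 550 / sqrt(35.5)
= 580.0 mm

580.0


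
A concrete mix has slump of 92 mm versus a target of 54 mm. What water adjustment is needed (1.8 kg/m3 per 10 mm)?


Difference = 54 - 92 = -38 mm
Water adjustment = -38 * 1.8 / 10 = -6.8 kg/m3

-6.8


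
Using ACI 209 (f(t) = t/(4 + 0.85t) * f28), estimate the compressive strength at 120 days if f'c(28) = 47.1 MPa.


f(120) = 120 / (4 + 0.85 * 120) * 47.1
= 120 / 106.0 * 47.1
= 53.32 MPa

53.32


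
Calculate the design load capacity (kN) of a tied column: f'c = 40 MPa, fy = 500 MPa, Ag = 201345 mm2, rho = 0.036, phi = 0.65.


Ast = rho * Ag = 0.036 * 201345 = 7248.42 mm2
phi*Pn = 0.65 * 0.80 * (0.85 * 40 * (201345 - 7248.42) + 500 * 7248.42) / 1000
= 5316.22 kN

5316.22


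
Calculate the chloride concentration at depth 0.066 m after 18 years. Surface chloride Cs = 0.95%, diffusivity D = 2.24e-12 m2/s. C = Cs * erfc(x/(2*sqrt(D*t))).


t_seconds = 18 * 365.25 * 24 * 3600 = 568036800.0 s
arg = 0.066 / (2 * sqrt(2.24e-12 * 568036800.0))
= 0.9251
erfc(0.9251) = 0.1908
C = 0.95 * 0.1908 = 0.1812%

0.1812


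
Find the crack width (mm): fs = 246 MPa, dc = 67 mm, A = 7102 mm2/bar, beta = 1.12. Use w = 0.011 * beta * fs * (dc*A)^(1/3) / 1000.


w = 0.011 * beta * fs * (dc * A)^(1/3) / 1000
= 0.011 * 1.12 * 246 * (67 * 7102)^(1/3) / 1000
= 0.237 mm

0.237


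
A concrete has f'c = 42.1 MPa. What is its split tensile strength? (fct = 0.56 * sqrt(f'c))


fct = 0.56 * sqrt(42.1)
= 0.56 * 6.488
= 3.634 MPa

3.634


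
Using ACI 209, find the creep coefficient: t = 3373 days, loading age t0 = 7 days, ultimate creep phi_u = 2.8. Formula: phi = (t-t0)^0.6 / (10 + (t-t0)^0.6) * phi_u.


dt = 3373 - 7 = 3366
phi = 3366^0.6 / (10 + 3366^0.6) * 2.8
= 2.601

2.601


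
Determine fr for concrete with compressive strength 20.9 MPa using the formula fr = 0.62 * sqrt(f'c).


fr = 0.62 * sqrt(20.9)
= 2.834 MPa

2.834


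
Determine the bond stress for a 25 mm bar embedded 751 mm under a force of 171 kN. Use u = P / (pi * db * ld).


u = P / (pi * db * ld)
= 171 * 1000 / (pi * 25 * 751)
= 2.899 MPa

2.899


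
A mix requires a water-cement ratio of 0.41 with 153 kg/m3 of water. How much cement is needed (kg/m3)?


Cement = water / (w/c)
= 153 / 0.41
= 373.2 kg/m3

373.2


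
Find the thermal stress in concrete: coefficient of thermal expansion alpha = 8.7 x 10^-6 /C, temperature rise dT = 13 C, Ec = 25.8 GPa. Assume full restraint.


sigma = alpha * dT * Ec
= 8.7e-6 * 13 * 25.8 * 1000
= 2.918 MPa

2.918


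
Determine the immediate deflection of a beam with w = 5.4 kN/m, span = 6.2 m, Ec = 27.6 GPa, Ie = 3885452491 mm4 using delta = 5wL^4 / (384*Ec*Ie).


Convert: L = 6.2 m = 6200 mm, Ec = 27.6 GPa = 27600 MPa
delta = 5 * 5.4 * 6200^4 / (384 * 27600 * 3885452491)
= 0.97 mm

0.97


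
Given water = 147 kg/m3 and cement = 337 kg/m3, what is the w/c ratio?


w/c = water / cement
w/c = 147 / 337 = 0.436

0.436


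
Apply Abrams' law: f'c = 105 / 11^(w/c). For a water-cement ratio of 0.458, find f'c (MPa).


f'c = 105 / 11^0.458
= 105 / 2.999
= 35.01 MPa

35.01


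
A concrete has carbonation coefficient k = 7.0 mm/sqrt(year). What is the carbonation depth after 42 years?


depth = k * sqrt(t)
= 7.0 * sqrt(42)
= 45.37 mm

45.37


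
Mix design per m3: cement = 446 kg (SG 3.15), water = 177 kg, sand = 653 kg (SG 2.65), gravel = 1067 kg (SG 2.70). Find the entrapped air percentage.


Vol cement = 446 / (3.15 * 1000) = 0.141587 m3
Vol water = 177 / 1000 = 0.177 m3
Vol sand = 653 / (2.65 * 1000) = 0.246415 m3
Vol gravel = 1067 / (2.70 * 1000) = 0.395185 m3
Total solid + water volume = 0.960188 m3
Air = (1 - 0.960188) * 100 = 3.98%

3.98


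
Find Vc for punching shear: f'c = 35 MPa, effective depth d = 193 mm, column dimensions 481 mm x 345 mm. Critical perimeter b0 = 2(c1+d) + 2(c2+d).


b0 = 2*(481 + 193) + 2*(345 + 193) = 2424 mm
Vc = 0.33 * sqrt(35) * 2424 * 193 / 1000
= 913.35 kN

913.35


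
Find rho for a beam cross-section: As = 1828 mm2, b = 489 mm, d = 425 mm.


rho = As / (b * d)
= 1828 / (489 * 425)
= 0.0088

0.0088


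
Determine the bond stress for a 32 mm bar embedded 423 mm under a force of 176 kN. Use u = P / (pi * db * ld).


u = P / (pi * db * ld)
= 176 * 1000 / (pi * 32 * 423)
= 4.139 MPa

4.139


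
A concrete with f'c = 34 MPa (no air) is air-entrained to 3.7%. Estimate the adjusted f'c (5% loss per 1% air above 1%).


Strength loss = (3.7 - 1) * 5 = 13.5%
f'c = 34 * (1 - 13.5/100)
= 29.41 MPa

29.41


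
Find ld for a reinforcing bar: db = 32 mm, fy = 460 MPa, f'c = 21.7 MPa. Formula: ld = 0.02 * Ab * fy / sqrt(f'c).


Ab = pi * 32^2 / 4 = 804.248 mm2
ld = 0.02 * 804.248 * 460 / sqrt(21.7)
= 1588.4 mm

1588.4


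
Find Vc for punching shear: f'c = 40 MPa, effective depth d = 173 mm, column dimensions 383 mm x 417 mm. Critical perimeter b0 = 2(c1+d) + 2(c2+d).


b0 = 2*(383 + 173) + 2*(417 + 173) = 2292 mm
Vc = 0.33 * sqrt(40) * 2292 * 173 / 1000
= 827.57 kN

827.57


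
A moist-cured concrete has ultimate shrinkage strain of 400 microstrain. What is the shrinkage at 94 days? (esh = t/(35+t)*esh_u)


esh(94) = 94 / (35 + 94) * 400
= 94 / 129 * 400
= 291.5 microstrain

291.5


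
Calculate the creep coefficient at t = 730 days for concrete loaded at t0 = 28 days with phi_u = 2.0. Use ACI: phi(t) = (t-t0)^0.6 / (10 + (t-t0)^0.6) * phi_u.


dt = 730 - 28 = 702
phi = 702^0.6 / (10 + 702^0.6) * 2.0
= 1.672

1.672


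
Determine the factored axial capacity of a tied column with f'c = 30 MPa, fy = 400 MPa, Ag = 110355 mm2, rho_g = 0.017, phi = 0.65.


Ast = rho * Ag = 0.017 * 110355 = 1876.035 mm2
phi*Pn = 0.65 * 0.80 * (0.85 * 30 * (110355 - 1876.035) + 400 * 1876.035) / 1000
= 1828.65 kN

1828.65


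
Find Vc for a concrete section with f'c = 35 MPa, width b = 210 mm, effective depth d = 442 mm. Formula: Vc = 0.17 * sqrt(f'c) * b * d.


Vc = 0.17 * sqrt(35) * 210 * 442 / 1000
= 93.35 kN

93.35


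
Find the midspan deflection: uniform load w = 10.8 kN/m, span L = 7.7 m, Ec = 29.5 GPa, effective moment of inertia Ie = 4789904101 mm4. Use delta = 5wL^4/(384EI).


Convert: L = 7.7 m = 7700 mm, Ec = 29.5 GPa = 29500 MPa
delta = 5 * 10.8 * 7700^4 / (384 * 29500 * 4789904101)
= 3.5 mm

3.5


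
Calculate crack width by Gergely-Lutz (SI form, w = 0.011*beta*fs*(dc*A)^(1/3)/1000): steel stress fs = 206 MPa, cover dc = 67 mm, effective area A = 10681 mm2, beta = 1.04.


w = 0.011 * beta * fs * (dc * A)^(1/3) / 1000
= 0.011 * 1.04 * 206 * (67 * 10681)^(1/3) / 1000
= 0.211 mm

0.211


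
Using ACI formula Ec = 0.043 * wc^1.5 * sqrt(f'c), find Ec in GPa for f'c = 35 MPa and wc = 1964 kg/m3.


Ec = 0.043 * 1964^1.5 * sqrt(35) / 1000
= 22.14 GPa

22.14


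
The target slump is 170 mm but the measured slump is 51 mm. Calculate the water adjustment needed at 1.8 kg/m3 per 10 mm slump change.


Difference = 170 - 51 = 119 mm
Water adjustment = 119 * 1.8 / 10 = 21.4 kg/m3

21.4


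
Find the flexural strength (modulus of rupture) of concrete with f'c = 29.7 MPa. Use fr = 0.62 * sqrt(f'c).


fr = 0.62 * sqrt(29.7)
= 3.379 MPa

3.379


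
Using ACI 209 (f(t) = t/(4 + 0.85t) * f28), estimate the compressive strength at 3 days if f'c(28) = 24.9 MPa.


f(3) = 3 / (4 + 0.85 * 3) * 24.9
= 3 / 6.55 * 24.9
= 11.4 MPa

11.4


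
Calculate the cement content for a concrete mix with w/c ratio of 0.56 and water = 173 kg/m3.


Cement = water / (w/c)
= 173 / 0.56
= 308.9 kg/m3

308.9


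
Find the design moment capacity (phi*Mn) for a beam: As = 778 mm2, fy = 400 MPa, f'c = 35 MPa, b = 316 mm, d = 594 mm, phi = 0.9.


a = As * fy / (0.85 * f'c * b)
= 778 * 400 / (0.85 * 35 * 316)
= 33.1029 mm
Mn = As * fy * (d - a/2) / 10^6
= 179.702 kN-m
phi*Mn = 0.9 * 179.702 = 161.73 kN-m

161.73


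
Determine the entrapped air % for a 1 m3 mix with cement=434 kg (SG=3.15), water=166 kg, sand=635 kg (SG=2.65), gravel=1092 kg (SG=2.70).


Vol cement = 434 / (3.15 * 1000) = 0.137778 m3
Vol water = 166 / 1000 = 0.166 m3
Vol sand = 635 / (2.65 * 1000) = 0.239623 m3
Vol gravel = 1092 / (2.70 * 1000) = 0.404444 m3
Total solid + water volume = 0.947845 m3
Air = (1 - 0.947845) * 100 = 5.22%

5.22


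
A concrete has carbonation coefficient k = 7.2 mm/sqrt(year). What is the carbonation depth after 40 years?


depth = k * sqrt(t)
= 7.2 * sqrt(40)
= 45.54 mm

45.54


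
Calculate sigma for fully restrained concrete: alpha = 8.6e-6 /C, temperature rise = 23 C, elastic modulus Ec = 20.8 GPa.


sigma = alpha * dT * Ec
= 8.6e-6 * 23 * 20.8 * 1000
= 4.114 MPa

4.114


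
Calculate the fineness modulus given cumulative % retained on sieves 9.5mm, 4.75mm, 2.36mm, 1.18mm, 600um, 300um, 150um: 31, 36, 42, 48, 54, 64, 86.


FM = sum(cumulative % retained) / 100
= 361 / 100
= 3.61

3.61


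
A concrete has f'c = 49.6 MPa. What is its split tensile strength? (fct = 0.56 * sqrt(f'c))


fct = 0.56 * sqrt(49.6)
= 0.56 * 7.043
= 3.944 MPa

3.944


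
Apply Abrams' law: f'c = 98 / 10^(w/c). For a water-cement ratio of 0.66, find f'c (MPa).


f'c = 98 / 10^0.66
= 98 / 4.571
= 21.44 MPa

21.44


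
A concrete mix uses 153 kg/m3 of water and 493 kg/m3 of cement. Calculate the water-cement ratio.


w/c = water / cement
w/c = 153 / 493 = 0.31

0.31


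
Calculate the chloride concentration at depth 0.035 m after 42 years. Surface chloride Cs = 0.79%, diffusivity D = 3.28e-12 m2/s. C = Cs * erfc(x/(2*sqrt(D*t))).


t_seconds = 42 * 365.25 * 24 * 3600 = 1325419200.0 s
arg = 0.035 / (2 * sqrt(3.28e-12 * 1325419200.0))
= 0.2654
erfc(0.2654) = 0.7074
C = 0.79 * 0.7074 = 0.5588%

0.5588


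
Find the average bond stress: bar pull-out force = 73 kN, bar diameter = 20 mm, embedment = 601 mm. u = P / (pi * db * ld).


u = P / (pi * db * ld)
= 73 * 1000 / (pi * 20 * 601)
= 1.933 MPa

1.933


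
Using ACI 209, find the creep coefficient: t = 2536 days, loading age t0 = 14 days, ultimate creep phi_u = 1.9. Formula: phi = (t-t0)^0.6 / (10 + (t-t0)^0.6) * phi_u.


dt = 2536 - 14 = 2522
phi = 2522^0.6 / (10 + 2522^0.6) * 1.9
= 1.742

1.742


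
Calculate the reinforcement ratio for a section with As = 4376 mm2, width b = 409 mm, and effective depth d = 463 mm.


rho = As / (b * d)
= 4376 / (409 * 463)
= 0.0231

0.0231


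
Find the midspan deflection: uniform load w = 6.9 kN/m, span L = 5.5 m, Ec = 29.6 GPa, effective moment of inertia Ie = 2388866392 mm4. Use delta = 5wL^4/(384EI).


Convert: L = 5.5 m = 5500 mm, Ec = 29.6 GPa = 29600 MPa
delta = 5 * 6.9 * 5500^4 / (384 * 29600 * 2388866392)
= 1.16 mm

1.16


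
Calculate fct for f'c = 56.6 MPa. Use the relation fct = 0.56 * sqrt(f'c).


fct = 0.56 * sqrt(56.6)
= 0.56 * 7.523
= 4.213 MPa

4.213


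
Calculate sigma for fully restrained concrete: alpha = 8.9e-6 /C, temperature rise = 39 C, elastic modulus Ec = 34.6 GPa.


sigma = alpha * dT * Ec
= 8.9e-6 * 39 * 34.6 * 1000
= 12.01 MPa

12.01


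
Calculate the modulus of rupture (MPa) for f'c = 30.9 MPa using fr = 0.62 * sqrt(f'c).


fr = 0.62 * sqrt(30.9)
= 3.446 MPa

3.446


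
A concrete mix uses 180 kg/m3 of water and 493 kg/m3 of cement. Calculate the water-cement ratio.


w/c = water / cement
w/c = 180 / 493 = 0.365

0.365


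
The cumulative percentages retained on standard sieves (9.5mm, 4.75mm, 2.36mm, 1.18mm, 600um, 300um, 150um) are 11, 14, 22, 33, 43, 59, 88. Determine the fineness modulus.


FM = sum(cumulative % retained) / 100
= 270 / 100
= 2.7

2.7


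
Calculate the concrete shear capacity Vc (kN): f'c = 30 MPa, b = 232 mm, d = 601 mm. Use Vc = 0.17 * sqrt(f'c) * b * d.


Vc = 0.17 * sqrt(30) * 232 * 601 / 1000
= 129.83 kN

129.83


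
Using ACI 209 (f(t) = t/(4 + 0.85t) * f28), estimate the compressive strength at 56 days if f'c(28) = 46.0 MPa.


f(56) = 56 / (4 + 0.85 * 56) * 46.0
= 56 / 51.6 * 46.0
= 49.92 MPa

49.92


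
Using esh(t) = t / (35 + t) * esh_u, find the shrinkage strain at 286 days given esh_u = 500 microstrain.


esh(286) = 286 / (35 + 286) * 500
= 286 / 321 * 500
= 445.5 microstrain

445.5


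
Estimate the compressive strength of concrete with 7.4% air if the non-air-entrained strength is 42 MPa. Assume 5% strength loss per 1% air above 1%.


Strength loss = (7.4 - 1) * 5 = 32.0%
f'c = 42 * (1 - 32.0/100)
= 28.56 MPa

28.56


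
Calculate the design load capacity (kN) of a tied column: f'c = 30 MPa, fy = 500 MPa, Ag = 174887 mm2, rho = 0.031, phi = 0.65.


Ast = rho * Ag = 0.031 * 174887 = 5421.497 mm2
phi*Pn = 0.65 * 0.80 * (0.85 * 30 * (174887 - 5421.497) + 500 * 5421.497) / 1000
= 3656.7 kN

3656.7


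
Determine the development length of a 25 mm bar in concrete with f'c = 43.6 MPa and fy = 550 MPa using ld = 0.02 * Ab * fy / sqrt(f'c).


Ab = pi * 25^2 / 4 = 490.874 mm2
ld = 0.02 * 490.874 * 550 / sqrt(43.6)
= 817.7 mm

817.7


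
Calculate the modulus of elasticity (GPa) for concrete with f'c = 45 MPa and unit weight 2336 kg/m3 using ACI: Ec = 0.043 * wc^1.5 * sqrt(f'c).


Ec = 0.043 * 2336^1.5 * sqrt(45) / 1000
= 32.57 GPa

32.57


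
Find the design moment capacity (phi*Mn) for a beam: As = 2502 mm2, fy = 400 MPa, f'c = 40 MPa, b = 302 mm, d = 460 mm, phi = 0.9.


a = As * fy / (0.85 * f'c * b)
= 2502 * 400 / (0.85 * 40 * 302)
= 97.4679 mm
Mn = As * fy * (d - a/2) / 10^6
= 411.5951 kN-m
phi*Mn = 0.9 * 411.5951 = 370.44 kN-m

370.44


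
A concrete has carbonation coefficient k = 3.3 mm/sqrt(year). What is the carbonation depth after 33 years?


depth = k * sqrt(t)
= 3.3 * sqrt(33)
= 18.96 mm

18.96


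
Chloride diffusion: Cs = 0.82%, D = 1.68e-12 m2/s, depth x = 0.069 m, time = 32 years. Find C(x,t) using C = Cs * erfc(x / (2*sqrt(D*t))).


t_seconds = 32 * 365.25 * 24 * 3600 = 1009843200.0 s
arg = 0.069 / (2 * sqrt(1.68e-12 * 1009843200.0))
= 0.8376
erfc(0.8376) = 0.2362
C = 0.82 * 0.2362 = 0.1937%

0.1937
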